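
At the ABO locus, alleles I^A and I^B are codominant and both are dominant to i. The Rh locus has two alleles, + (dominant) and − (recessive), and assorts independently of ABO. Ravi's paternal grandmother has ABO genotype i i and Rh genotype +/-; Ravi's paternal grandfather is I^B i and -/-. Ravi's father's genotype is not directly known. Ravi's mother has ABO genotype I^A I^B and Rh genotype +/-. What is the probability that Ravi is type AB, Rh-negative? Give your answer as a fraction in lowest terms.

Ravi's father's ABO genotype from i i × I^B i: 1/2 I^B i, 1/2 i i.
Crossing each possibility with the mother I^A I^B and summing P(type AB): 1/2·1/4 + 1/2·0 = 1/8.
Similarly for Rh via the father's Rh distribution: P(Rh-) = 3/8.
Independent loci: 1/8 × 3/8 = 3/64.

3/64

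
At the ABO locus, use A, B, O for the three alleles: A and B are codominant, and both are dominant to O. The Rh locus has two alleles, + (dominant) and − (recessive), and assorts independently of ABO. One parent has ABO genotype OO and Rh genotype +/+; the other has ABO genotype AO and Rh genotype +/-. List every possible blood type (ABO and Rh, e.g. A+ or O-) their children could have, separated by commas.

Gametes from OO × AO give offspring ABO genotypes AO, OO, i.e. phenotypes O, A.
Rh cross +/+ × +/- → phenotypes Rh+.
Combining independently: O+, A+.

O+, A+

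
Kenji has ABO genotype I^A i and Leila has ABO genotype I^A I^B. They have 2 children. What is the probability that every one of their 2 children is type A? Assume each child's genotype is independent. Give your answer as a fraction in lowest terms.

1/4

ABO cross I^A i × I^A I^B → 1/2 A, 1/4 B, 1/4 AB.
So P(type A) = 1/2 per child.
All 2 independent: (1/2)^2 = 1/4.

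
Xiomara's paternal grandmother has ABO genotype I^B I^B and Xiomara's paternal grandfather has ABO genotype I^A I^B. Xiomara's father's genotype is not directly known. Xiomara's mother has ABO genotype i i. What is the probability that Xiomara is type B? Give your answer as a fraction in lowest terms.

Xiomara's father's ABO genotype from I^B I^B × I^A I^B: 1/2 I^A I^B, 1/2 I^B I^B.
Crossing each possibility with the mother i i and summing P(type B): 1/2·1/2 + 1/2·1 = 3/4.

3/4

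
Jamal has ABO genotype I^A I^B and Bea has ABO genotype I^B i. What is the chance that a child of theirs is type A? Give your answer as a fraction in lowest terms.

1/4

ABO cross I^A I^B × I^B i → offspring phenotypes: 1/4 A, 1/2 B, 1/4 AB.
So P(type A) = 1/4.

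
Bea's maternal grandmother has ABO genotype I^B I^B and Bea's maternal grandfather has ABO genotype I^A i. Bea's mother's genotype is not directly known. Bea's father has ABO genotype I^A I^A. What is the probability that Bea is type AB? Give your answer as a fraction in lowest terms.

1/2

Bea's mother's ABO genotype from I^B I^B × I^A i: 1/2 I^A I^B, 1/2 I^B i.
Crossing each possibility with the father I^A I^A and summing P(type AB): 1/2·1/2 + 1/2·1/2 = 1/2.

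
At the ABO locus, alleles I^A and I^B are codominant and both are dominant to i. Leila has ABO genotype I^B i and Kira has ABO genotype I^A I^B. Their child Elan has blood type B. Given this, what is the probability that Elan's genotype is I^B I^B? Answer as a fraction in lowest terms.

1/2

Cross I^B i × I^A I^B → 1/4 I^A I^B, 1/4 I^A i, 1/4 I^B I^B, 1/4 I^B i.
Type-B genotypes among offspring: I^B I^B (1/4), I^B i (1/4); total 1/2.
P(I^B I^B | type B) = (1/4) / (1/2) = 1/2.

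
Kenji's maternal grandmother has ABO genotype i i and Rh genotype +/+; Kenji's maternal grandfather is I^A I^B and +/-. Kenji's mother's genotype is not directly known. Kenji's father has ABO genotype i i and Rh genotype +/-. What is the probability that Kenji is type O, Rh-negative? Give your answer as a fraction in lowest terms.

Kenji's mother's ABO genotype from i i × I^A I^B: 1/2 I^A i, 1/2 I^B i.
Crossing each possibility with the father i i and summing P(type O): 1/2·1/2 + 1/2·1/2 = 1/2.
Similarly for Rh via the mother's Rh distribution: P(Rh-) = 1/8.
Independent loci: 1/2 × 1/8 = 1/16.

1/16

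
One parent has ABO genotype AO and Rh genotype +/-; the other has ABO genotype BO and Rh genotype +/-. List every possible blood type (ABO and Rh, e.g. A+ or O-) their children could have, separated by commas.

O+, O-, A+, A-, B+, B-, AB+, AB-

Gametes from AO × BO give offspring ABO genotypes AB, AO, BO, OO, i.e. phenotypes O, A, B, AB.
Rh cross +/- × +/- → phenotypes Rh+, Rh-.
Combining independently: O+, O-, A+, A-, B+, B-, AB+, AB-.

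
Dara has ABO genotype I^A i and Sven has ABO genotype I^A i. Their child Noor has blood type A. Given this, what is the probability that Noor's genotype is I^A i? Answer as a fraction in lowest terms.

Cross I^A i × I^A i → 1/4 I^A I^A, 1/2 I^A i, 1/4 i i.
Type-A genotypes among offspring: I^A I^A (1/4), I^A i (1/2); total 3/4.
P(I^A i | type A) = (1/2) / (3/4) = 2/3.

2/3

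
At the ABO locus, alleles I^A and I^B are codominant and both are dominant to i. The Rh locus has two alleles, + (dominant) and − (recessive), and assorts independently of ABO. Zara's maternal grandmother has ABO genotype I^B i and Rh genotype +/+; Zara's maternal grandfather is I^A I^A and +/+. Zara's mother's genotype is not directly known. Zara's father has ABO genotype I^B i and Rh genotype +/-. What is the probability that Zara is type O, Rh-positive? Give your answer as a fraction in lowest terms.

1/8

Zara's mother's ABO genotype from I^B i × I^A I^A: 1/2 I^A I^B, 1/2 I^A i.
Crossing each possibility with the father I^B i and summing P(type O): 1/2·0 + 1/2·1/4 = 1/8.
Similarly for Rh via the mother's Rh distribution: P(Rh+) = 1.
Independent loci: 1/8 × 1 = 1/8.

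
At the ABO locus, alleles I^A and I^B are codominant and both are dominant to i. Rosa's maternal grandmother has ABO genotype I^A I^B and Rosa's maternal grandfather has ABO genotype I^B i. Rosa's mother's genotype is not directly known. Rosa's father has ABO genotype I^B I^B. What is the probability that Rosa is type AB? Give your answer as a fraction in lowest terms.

1/4

Rosa's mother's ABO genotype from I^A I^B × I^B i: 1/4 I^A I^B, 1/4 I^A i, 1/4 I^B I^B, 1/4 I^B i.
Crossing each possibility with the father I^B I^B and summing P(type AB): 1/4·1/2 + 1/4·1/2 + 1/4·0 + 1/4·0 = 1/4.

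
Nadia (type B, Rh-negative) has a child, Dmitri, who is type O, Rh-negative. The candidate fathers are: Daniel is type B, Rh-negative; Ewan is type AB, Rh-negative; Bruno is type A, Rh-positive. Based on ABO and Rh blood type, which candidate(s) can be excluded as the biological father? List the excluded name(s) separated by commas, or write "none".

Ewan

A candidate is excluded only if no genotype consistent with his phenotype could produce a type O, Rh-negative child with a type B, Rh-negative mother.
Ewan (type AB, Rh-): no genotype consistent with that phenotype can produce a type-O Rh- child with a type-B mother.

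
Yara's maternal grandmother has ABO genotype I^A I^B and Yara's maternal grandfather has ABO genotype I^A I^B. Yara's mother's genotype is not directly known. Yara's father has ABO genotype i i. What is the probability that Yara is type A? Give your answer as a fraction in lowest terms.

Yara's mother's ABO genotype from I^A I^B × I^A I^B: 1/4 I^A I^A, 1/2 I^A I^B, 1/4 I^B I^B.
Crossing each possibility with the father i i and summing P(type A): 1/4·1 + 1/2·1/2 + 1/4·0 = 1/2.

1/2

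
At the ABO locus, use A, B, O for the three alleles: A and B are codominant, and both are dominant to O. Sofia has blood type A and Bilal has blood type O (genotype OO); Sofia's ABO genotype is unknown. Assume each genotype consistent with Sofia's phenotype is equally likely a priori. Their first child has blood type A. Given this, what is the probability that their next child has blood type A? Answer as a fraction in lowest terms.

5/6

Possible genotypes: Sofia ∈ {AA, AO}; Bilal ∈ {OO}.
Weight each parental genotype pair by prior × P(type-A child):
  AA × OO: posterior weight 2/3; P(next child type A) = 1.
  AO × OO: posterior weight 1/3; P(next child type A) = 1/2.
Weighted sum = 5/6.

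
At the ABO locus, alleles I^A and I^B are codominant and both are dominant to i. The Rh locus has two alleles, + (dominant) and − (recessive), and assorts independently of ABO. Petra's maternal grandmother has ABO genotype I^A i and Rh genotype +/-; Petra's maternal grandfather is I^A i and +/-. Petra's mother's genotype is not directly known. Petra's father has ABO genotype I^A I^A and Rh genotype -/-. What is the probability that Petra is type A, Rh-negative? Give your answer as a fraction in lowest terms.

1/2

Petra's mother's ABO genotype from I^A i × I^A i: 1/4 I^A I^A, 1/2 I^A i, 1/4 i i.
Crossing each possibility with the father I^A I^A and summing P(type A): 1/4·1 + 1/2·1 + 1/4·1 = 1.
Similarly for Rh via the mother's Rh distribution: P(Rh-) = 1/2.
Independent loci: 1 × 1/2 = 1/2.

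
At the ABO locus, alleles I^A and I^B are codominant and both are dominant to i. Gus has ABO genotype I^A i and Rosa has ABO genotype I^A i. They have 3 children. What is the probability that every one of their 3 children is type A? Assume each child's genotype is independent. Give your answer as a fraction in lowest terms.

27/64

ABO cross I^A i × I^A i → 1/4 O, 3/4 A.
So P(type A) = 3/4 per child.
All 3 independent: (3/4)^3 = 27/64.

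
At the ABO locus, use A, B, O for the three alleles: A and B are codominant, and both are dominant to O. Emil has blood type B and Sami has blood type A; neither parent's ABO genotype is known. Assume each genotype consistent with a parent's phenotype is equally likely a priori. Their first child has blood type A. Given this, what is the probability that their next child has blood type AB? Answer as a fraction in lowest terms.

5/12

Possible genotypes: Emil ∈ {BB, BO}; Sami ∈ {AA, AO}.
Weight each parental genotype pair by prior × P(type-A child):
  BO × AA: posterior weight 2/3; P(next child type AB) = 1/2.
  BO × AO: posterior weight 1/3; P(next child type AB) = 1/4.
Weighted sum = 5/12.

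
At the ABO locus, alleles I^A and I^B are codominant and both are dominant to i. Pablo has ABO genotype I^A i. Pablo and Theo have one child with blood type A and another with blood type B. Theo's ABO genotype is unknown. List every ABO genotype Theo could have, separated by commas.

I^A I^B, I^B i

For each candidate genotype of Theo, check whether crossing it with I^A i can produce every observed child phenotype.
  I^A I^A → possible child types {A} ✗
  I^A I^B → possible child types {A, B, AB} ✓
  I^A i → possible child types {O, A} ✗
  I^B I^B → possible child types {B, AB} ✗
  I^B i → possible child types {O, A, B, AB} ✓
  i i → possible child types {O, A} ✗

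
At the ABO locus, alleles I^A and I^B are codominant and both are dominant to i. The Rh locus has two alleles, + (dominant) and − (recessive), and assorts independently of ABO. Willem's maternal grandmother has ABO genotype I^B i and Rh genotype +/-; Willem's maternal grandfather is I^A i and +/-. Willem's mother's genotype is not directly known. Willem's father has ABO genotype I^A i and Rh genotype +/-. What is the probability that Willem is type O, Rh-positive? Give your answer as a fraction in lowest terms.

3/16

Willem's mother's ABO genotype from I^B i × I^A i: 1/4 I^A I^B, 1/4 I^A i, 1/4 I^B i, 1/4 i i.
Crossing each possibility with the father I^A i and summing P(type O): 1/4·0 + 1/4·1/4 + 1/4·1/4 + 1/4·1/2 = 1/4.
Similarly for Rh via the mother's Rh distribution: P(Rh+) = 3/4.
Independent loci: 1/4 × 3/4 = 3/16.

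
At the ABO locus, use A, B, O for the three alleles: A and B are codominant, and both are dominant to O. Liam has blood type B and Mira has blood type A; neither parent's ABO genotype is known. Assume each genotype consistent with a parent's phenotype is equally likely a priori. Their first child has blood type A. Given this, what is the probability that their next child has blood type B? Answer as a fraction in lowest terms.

Possible genotypes: Liam ∈ {BB, BO}; Mira ∈ {AA, AO}.
Weight each parental genotype pair by prior × P(type-A child):
  BO × AA: posterior weight 2/3; P(next child type B) = 0.
  BO × AO: posterior weight 1/3; P(next child type B) = 1/4.
Weighted sum = 1/12.

1/12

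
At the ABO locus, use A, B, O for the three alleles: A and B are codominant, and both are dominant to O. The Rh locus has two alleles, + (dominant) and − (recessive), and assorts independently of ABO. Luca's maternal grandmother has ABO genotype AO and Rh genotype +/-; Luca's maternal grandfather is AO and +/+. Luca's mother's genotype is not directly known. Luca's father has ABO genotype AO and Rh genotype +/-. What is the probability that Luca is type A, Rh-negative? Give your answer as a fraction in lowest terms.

Luca's mother's ABO genotype from AO × AO: 1/4 AA, 1/2 AO, 1/4 OO.
Crossing each possibility with the father AO and summing P(type A): 1/4·1 + 1/2·3/4 + 1/4·1/2 = 3/4.
Similarly for Rh via the mother's Rh distribution: P(Rh-) = 1/8.
Independent loci: 3/4 × 1/8 = 3/32.

3/32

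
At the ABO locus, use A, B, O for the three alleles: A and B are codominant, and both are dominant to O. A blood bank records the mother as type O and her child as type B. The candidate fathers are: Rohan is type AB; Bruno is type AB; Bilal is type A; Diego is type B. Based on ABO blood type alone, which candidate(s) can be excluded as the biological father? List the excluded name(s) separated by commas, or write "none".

A candidate is excluded only if no genotype consistent with his phenotype could produce a type B child with a type O mother.
Bilal (type A): no genotype consistent with that phenotype can produce a type-B child with a type-O mother.

Bilal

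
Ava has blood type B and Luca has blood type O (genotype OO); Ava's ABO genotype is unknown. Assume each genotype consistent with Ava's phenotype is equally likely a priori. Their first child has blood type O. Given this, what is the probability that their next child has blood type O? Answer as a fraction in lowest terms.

1/2

Possible genotypes: Ava ∈ {BB, BO}; Luca ∈ {OO}.
Weight each parental genotype pair by prior × P(type-O child):
  BO × OO: posterior weight 1; P(next child type O) = 1/2.
Weighted sum = 1/2.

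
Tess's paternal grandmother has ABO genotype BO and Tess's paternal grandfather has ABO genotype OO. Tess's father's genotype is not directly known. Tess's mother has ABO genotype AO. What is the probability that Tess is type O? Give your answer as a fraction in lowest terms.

3/8

Tess's father's ABO genotype from BO × OO: 1/2 BO, 1/2 OO.
Crossing each possibility with the mother AO and summing P(type O): 1/2·1/4 + 1/2·1/2 = 3/8.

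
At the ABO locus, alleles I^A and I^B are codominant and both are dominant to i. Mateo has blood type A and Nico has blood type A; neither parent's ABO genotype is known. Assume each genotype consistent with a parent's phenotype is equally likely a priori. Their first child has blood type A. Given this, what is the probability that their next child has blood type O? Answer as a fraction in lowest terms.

Possible genotypes: Mateo ∈ {I^A I^A, I^A i}; Nico ∈ {I^A I^A, I^A i}.
Weight each parental genotype pair by prior × P(type-A child):
  I^A I^A × I^A I^A: posterior weight 4/15; P(next child type O) = 0.
  I^A I^A × I^A i: posterior weight 4/15; P(next child type O) = 0.
  I^A i × I^A I^A: posterior weight 4/15; P(next child type O) = 0.
  I^A i × I^A i: posterior weight 1/5; P(next child type O) = 1/4.
Weighted sum = 1/20.

1/20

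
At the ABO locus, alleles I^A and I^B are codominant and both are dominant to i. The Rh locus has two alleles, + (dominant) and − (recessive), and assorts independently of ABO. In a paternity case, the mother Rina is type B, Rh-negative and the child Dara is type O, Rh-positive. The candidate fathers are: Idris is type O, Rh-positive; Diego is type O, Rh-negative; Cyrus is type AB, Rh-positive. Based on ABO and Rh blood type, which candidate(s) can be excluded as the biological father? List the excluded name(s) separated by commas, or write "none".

Diego, Cyrus

A candidate is excluded only if no genotype consistent with his phenotype could produce a type O, Rh-positive child with a type B, Rh-negative mother.
Diego (type O, Rh-): no genotype consistent with that phenotype can produce a type-O Rh+ child with a type-B mother.
Cyrus (type AB, Rh+): no genotype consistent with that phenotype can produce a type-O Rh+ child with a type-B mother.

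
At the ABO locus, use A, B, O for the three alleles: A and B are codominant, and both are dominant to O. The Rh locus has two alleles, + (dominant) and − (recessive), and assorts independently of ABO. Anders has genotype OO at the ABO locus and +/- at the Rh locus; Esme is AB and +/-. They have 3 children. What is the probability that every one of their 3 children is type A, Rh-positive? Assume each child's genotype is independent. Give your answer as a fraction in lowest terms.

ABO cross OO × AB → 1/2 A, 1/2 B.
Rh cross +/- × +/- → 3/4 Rh+, 1/4 Rh-; so P(type A, Rh-positive) = 1/2 × 3/4 = 3/8 per child.
All 3 independent: (3/8)^3 = 27/512.

27/512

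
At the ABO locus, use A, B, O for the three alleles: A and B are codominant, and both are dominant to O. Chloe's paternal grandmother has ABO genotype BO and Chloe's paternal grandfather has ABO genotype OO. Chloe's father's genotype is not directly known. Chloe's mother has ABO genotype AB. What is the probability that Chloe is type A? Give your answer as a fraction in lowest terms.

3/8

Chloe's father's ABO genotype from BO × OO: 1/2 BO, 1/2 OO.
Crossing each possibility with the mother AB and summing P(type A): 1/2·1/4 + 1/2·1/2 = 3/8.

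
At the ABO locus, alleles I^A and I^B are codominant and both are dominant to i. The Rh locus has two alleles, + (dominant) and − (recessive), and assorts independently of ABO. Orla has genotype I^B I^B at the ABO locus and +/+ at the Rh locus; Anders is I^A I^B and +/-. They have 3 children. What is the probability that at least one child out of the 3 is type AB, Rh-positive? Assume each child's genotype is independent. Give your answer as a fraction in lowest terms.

7/8

ABO cross I^B I^B × I^A I^B → 1/2 B, 1/2 AB.
Rh cross +/+ × +/- → 1 Rh+; so P(type AB, Rh-positive) = 1/2 × 1 = 1/2 per child.
P(none) = (1/2)^3 = 1/8; P(at least one) = 1 − 1/8 = 7/8.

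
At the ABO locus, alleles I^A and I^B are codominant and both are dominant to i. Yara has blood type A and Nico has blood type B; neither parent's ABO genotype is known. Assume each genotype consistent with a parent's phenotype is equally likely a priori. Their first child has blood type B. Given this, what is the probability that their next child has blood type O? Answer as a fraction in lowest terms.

Possible genotypes: Yara ∈ {I^A I^A, I^A i}; Nico ∈ {I^B I^B, I^B i}.
Weight each parental genotype pair by prior × P(type-B child):
  I^A i × I^B I^B: posterior weight 2/3; P(next child type O) = 0.
  I^A i × I^B i: posterior weight 1/3; P(next child type O) = 1/4.
Weighted sum = 1/12.

1/12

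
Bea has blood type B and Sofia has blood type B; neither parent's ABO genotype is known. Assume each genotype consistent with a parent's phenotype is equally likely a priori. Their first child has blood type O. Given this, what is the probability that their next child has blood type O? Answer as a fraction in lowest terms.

1/4

Possible genotypes: Bea ∈ {I^B I^B, I^B i}; Sofia ∈ {I^B I^B, I^B i}.
Weight each parental genotype pair by prior × P(type-O child):
  I^B i × I^B i: posterior weight 1; P(next child type O) = 1/4.
Weighted sum = 1/4.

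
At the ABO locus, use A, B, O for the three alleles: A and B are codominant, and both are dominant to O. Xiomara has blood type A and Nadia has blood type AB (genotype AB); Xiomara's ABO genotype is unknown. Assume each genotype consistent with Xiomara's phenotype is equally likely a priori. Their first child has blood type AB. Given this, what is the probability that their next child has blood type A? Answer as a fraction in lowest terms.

Possible genotypes: Xiomara ∈ {AA, AO}; Nadia ∈ {AB}.
Weight each parental genotype pair by prior × P(type-AB child):
  AA × AB: posterior weight 2/3; P(next child type A) = 1/2.
  AO × AB: posterior weight 1/3; P(next child type A) = 1/2.
Weighted sum = 1/2.

1/2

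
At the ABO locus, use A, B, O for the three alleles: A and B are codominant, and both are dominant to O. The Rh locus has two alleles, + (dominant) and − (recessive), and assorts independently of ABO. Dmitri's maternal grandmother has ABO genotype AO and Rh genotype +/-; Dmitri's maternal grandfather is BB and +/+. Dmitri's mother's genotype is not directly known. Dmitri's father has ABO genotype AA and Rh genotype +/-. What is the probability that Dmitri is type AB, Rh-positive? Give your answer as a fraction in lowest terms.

7/16

Dmitri's mother's ABO genotype from AO × BB: 1/2 AB, 1/2 BO.
Crossing each possibility with the father AA and summing P(type AB): 1/2·1/2 + 1/2·1/2 = 1/2.
Similarly for Rh via the mother's Rh distribution: P(Rh+) = 7/8.
Independent loci: 1/2 × 7/8 = 7/16.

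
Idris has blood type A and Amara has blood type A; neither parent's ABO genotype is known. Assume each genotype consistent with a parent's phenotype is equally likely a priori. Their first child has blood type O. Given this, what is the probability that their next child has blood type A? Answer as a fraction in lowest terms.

Possible genotypes: Idris ∈ {AA, AO}; Amara ∈ {AA, AO}.
Weight each parental genotype pair by prior × P(type-O child):
  AO × AO: posterior weight 1; P(next child type A) = 3/4.
Weighted sum = 3/4.

3/4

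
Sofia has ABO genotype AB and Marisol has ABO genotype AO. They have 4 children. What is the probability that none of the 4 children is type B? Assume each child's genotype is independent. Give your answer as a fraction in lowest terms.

81/256

ABO cross AB × AO → 1/2 A, 1/4 B, 1/4 AB.
So P(type B) = 1/4 per child.
P(not type B) = 3/4 for one child; (3/4)^4 = 81/256.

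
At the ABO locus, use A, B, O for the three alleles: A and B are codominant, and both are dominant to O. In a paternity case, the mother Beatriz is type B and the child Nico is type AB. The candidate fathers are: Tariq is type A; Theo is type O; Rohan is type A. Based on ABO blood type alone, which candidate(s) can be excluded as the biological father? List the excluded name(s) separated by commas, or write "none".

A candidate is excluded only if no genotype consistent with his phenotype could produce a type AB child with a type B mother.
Theo (type O): no genotype consistent with that phenotype can produce a type-AB child with a type-B mother.

Theo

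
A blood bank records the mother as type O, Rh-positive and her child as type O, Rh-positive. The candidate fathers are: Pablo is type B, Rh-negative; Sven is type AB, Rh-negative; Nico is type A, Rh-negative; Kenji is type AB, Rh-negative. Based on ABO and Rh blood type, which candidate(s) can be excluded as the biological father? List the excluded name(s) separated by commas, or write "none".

Sven, Kenji

A candidate is excluded only if no genotype consistent with his phenotype could produce a type O, Rh-positive child with a type O, Rh-positive mother.
Sven (type AB, Rh-): no genotype consistent with that phenotype can produce a type-O Rh+ child with a type-O mother.
Kenji (type AB, Rh-): no genotype consistent with that phenotype can produce a type-O Rh+ child with a type-O mother.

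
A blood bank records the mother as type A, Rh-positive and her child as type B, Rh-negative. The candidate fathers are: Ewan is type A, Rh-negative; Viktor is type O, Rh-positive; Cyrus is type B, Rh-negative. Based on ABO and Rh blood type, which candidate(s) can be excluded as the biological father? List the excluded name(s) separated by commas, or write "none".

Ewan, Viktor

A candidate is excluded only if no genotype consistent with his phenotype could produce a type B, Rh-negative child with a type A, Rh-positive mother.
Ewan (type A, Rh-): no genotype consistent with that phenotype can produce a type-B Rh- child with a type-A mother.
Viktor (type O, Rh+): no genotype consistent with that phenotype can produce a type-B Rh- child with a type-A mother.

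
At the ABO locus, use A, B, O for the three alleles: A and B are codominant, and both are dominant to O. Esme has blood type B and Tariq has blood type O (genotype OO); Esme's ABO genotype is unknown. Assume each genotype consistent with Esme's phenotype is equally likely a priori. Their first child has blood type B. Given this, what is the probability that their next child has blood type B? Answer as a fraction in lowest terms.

5/6

Possible genotypes: Esme ∈ {BB, BO}; Tariq ∈ {OO}.
Weight each parental genotype pair by prior × P(type-B child):
  BB × OO: posterior weight 2/3; P(next child type B) = 1.
  BO × OO: posterior weight 1/3; P(next child type B) = 1/2.
Weighted sum = 5/6.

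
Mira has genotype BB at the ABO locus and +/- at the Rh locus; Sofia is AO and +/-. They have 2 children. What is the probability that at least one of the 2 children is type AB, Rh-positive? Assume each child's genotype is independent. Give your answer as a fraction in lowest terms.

ABO cross BB × AO → 1/2 B, 1/2 AB.
Rh cross +/- × +/- → 3/4 Rh+, 1/4 Rh-; so P(type AB, Rh-positive) = 1/2 × 3/4 = 3/8 per child.
P(none) = (5/8)^2 = 25/64; P(at least one) = 1 − 25/64 = 39/64.

39/64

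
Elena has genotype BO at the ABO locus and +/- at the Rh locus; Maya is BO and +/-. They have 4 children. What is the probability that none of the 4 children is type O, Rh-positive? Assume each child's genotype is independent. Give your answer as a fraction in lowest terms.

28561/65536

ABO cross BO × BO → 1/4 O, 3/4 B.
Rh cross +/- × +/- → 3/4 Rh+, 1/4 Rh-; so P(type O, Rh-positive) = 1/4 × 3/4 = 3/16 per child.
P(not type O, Rh-positive) = 13/16 for one child; (13/16)^4 = 28561/65536.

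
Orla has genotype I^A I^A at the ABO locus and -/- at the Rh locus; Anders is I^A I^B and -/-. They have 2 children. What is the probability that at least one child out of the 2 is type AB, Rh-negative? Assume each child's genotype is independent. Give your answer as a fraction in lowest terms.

ABO cross I^A I^A × I^A I^B → 1/2 A, 1/2 AB.
Rh cross -/- × -/- → 1 Rh-; so P(type AB, Rh-negative) = 1/2 × 1 = 1/2 per child.
P(none) = (1/2)^2 = 1/4; P(at least one) = 1 − 1/4 = 3/4.

3/4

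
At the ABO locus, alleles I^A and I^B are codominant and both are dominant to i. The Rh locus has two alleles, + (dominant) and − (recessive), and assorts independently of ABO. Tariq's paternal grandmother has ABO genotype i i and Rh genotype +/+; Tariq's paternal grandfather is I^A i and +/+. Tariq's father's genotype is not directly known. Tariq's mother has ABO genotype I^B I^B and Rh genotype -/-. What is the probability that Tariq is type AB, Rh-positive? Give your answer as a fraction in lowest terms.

1/4

Tariq's father's ABO genotype from i i × I^A i: 1/2 I^A i, 1/2 i i.
Crossing each possibility with the mother I^B I^B and summing P(type AB): 1/2·1/2 + 1/2·0 = 1/4.
Similarly for Rh via the father's Rh distribution: P(Rh+) = 1.
Independent loci: 1/4 × 1 = 1/4.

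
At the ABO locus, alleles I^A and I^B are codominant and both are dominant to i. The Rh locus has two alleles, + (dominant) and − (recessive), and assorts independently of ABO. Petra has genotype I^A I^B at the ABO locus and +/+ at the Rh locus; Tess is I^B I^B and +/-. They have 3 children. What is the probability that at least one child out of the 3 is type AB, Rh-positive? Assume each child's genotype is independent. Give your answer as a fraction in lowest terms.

7/8

ABO cross I^A I^B × I^B I^B → 1/2 B, 1/2 AB.
Rh cross +/+ × +/- → 1 Rh+; so P(type AB, Rh-positive) = 1/2 × 1 = 1/2 per child.
P(none) = (1/2)^3 = 1/8; P(at least one) = 1 − 1/8 = 7/8.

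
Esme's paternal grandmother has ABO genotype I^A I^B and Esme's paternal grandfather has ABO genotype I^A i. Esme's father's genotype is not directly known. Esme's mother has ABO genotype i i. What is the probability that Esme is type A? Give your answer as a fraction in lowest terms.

Esme's father's ABO genotype from I^A I^B × I^A i: 1/4 I^A I^A, 1/4 I^A I^B, 1/4 I^A i, 1/4 I^B i.
Crossing each possibility with the mother i i and summing P(type A): 1/4·1 + 1/4·1/2 + 1/4·1/2 + 1/4·0 = 1/2.

1/2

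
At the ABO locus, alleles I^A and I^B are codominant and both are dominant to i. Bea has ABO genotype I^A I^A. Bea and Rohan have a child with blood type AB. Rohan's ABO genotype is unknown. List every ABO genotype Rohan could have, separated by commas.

For each candidate genotype of Rohan, check whether crossing it with I^A I^A can produce every observed child phenotype.
  I^A I^A → possible child types {A} ✗
  I^A I^B → possible child types {A, AB} ✓
  I^A i → possible child types {A} ✗
  I^B I^B → possible child types {AB} ✓
  I^B i → possible child types {A, AB} ✓
  i i → possible child types {A} ✗

I^A I^B, I^B I^B, I^B i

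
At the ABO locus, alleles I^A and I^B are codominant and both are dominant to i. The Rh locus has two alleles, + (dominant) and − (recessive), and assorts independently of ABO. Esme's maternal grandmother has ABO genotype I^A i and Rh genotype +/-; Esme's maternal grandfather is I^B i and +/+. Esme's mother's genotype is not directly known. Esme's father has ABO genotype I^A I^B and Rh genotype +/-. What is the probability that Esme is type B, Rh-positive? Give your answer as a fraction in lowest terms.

21/64

Esme's mother's ABO genotype from I^A i × I^B i: 1/4 I^A I^B, 1/4 I^A i, 1/4 I^B i, 1/4 i i.
Crossing each possibility with the father I^A I^B and summing P(type B): 1/4·1/4 + 1/4·1/4 + 1/4·1/2 + 1/4·1/2 = 3/8.
Similarly for Rh via the mother's Rh distribution: P(Rh+) = 7/8.
Independent loci: 3/8 × 7/8 = 21/64.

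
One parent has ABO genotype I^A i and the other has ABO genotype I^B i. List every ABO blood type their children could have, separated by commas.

Gametes from I^A i × I^B i give offspring ABO genotypes I^A I^B, I^A i, I^B i, i i, i.e. phenotypes O, A, B, AB.

O, A, B, AB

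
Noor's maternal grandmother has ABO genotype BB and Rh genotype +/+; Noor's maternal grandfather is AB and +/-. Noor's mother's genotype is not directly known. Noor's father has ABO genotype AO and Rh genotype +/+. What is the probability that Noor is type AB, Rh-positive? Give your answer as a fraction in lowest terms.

Noor's mother's ABO genotype from BB × AB: 1/2 AB, 1/2 BB.
Crossing each possibility with the father AO and summing P(type AB): 1/2·1/4 + 1/2·1/2 = 3/8.
Similarly for Rh via the mother's Rh distribution: P(Rh+) = 1.
Independent loci: 3/8 × 1 = 3/8.

3/8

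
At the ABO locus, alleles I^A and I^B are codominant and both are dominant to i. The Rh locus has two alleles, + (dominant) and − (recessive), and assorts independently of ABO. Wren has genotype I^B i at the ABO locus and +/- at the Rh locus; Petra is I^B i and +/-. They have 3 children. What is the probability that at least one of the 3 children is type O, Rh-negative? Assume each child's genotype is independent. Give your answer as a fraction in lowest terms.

ABO cross I^B i × I^B i → 1/4 O, 3/4 B.
Rh cross +/- × +/- → 3/4 Rh+, 1/4 Rh-; so P(type O, Rh-negative) = 1/4 × 1/4 = 1/16 per child.
P(none) = (15/16)^3 = 3375/4096; P(at least one) = 1 − 3375/4096 = 721/4096.

721/4096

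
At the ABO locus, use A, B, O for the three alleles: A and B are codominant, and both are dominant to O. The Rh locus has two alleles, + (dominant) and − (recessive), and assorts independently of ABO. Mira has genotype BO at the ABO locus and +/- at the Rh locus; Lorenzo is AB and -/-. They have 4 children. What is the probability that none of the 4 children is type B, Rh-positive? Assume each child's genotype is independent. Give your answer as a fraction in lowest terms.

ABO cross BO × AB → 1/4 A, 1/2 B, 1/4 AB.
Rh cross +/- × -/- → 1/2 Rh+, 1/2 Rh-; so P(type B, Rh-positive) = 1/2 × 1/2 = 1/4 per child.
P(not type B, Rh-positive) = 3/4 for one child; (3/4)^4 = 81/256.

81/256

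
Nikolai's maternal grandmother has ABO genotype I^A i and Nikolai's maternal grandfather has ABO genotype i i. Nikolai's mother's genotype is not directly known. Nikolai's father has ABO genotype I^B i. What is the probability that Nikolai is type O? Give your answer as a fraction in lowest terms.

Nikolai's mother's ABO genotype from I^A i × i i: 1/2 I^A i, 1/2 i i.
Crossing each possibility with the father I^B i and summing P(type O): 1/2·1/4 + 1/2·1/2 = 3/8.

3/8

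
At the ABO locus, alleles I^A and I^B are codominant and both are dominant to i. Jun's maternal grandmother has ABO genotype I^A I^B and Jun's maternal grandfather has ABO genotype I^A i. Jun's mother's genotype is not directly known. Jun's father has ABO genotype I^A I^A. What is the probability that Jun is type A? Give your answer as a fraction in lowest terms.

3/4

Jun's mother's ABO genotype from I^A I^B × I^A i: 1/4 I^A I^A, 1/4 I^A I^B, 1/4 I^A i, 1/4 I^B i.
Crossing each possibility with the father I^A I^A and summing P(type A): 1/4·1 + 1/4·1/2 + 1/4·1 + 1/4·1/2 = 3/4.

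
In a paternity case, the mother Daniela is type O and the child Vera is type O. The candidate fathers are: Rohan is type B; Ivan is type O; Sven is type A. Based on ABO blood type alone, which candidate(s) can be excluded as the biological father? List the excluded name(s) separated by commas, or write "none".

A candidate is excluded only if no genotype consistent with his phenotype could produce a type O child with a type O mother.
Every candidate has at least one consistent genotype combination, so none can be excluded.

none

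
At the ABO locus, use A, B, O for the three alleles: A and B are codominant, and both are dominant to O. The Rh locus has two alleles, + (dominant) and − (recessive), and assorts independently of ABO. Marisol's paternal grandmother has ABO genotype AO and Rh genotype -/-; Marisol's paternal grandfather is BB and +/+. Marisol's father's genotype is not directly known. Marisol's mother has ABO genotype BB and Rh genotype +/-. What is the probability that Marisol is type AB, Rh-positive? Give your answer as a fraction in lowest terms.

Marisol's father's ABO genotype from AO × BB: 1/2 AB, 1/2 BO.
Crossing each possibility with the mother BB and summing P(type AB): 1/2·1/2 + 1/2·0 = 1/4.
Similarly for Rh via the father's Rh distribution: P(Rh+) = 3/4.
Independent loci: 1/4 × 3/4 = 3/16.

3/16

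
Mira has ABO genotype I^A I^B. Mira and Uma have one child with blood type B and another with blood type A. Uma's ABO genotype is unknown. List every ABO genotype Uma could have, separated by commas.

I^A I^B, I^A i, I^B i, i i

For each candidate genotype of Uma, check whether crossing it with I^A I^B can produce every observed child phenotype.
  I^A I^A → possible child types {A, AB} ✗
  I^A I^B → possible child types {A, B, AB} ✓
  I^A i → possible child types {A, B, AB} ✓
  I^B I^B → possible child types {B, AB} ✗
  I^B i → possible child types {A, B, AB} ✓
  i i → possible child types {A, B} ✓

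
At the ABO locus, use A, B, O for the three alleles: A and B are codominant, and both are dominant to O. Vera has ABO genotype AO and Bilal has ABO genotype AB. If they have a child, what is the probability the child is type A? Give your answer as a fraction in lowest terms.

1/2

ABO cross AO × AB → offspring phenotypes: 1/2 A, 1/4 B, 1/4 AB.
So P(type A) = 1/2.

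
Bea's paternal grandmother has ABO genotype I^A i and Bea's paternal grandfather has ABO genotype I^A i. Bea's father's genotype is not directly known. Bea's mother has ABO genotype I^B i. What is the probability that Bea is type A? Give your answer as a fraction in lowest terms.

1/4

Bea's father's ABO genotype from I^A i × I^A i: 1/4 I^A I^A, 1/2 I^A i, 1/4 i i.
Crossing each possibility with the mother I^B i and summing P(type A): 1/4·1/2 + 1/2·1/4 + 1/4·0 = 1/4.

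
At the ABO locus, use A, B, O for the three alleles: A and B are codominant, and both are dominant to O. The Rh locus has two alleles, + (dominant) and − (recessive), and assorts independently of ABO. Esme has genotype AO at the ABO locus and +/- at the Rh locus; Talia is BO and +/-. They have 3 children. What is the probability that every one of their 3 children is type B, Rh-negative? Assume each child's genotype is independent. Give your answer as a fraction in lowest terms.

1/4096

ABO cross AO × BO → 1/4 O, 1/4 A, 1/4 B, 1/4 AB.
Rh cross +/- × +/- → 3/4 Rh+, 1/4 Rh-; so P(type B, Rh-negative) = 1/4 × 1/4 = 1/16 per child.
All 3 independent: (1/16)^3 = 1/4096.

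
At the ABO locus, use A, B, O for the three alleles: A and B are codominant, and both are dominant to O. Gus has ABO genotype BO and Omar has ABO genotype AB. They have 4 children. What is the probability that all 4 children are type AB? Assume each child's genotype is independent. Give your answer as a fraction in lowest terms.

1/256

ABO cross BO × AB → 1/4 A, 1/2 B, 1/4 AB.
So P(type AB) = 1/4 per child.
All 4 independent: (1/4)^4 = 1/256.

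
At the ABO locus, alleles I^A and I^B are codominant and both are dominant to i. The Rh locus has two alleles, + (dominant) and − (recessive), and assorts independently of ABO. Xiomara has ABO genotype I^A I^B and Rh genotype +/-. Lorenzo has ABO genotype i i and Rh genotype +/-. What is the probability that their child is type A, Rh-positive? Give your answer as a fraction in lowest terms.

3/8

ABO cross I^A I^B × i i → offspring phenotypes: 1/2 A, 1/2 B.
Rh cross +/- × +/- → 3/4 Rh+, 1/4 Rh-.
Independent loci: P(type A, Rh-positive) = 1/2 × 3/4 = 3/8.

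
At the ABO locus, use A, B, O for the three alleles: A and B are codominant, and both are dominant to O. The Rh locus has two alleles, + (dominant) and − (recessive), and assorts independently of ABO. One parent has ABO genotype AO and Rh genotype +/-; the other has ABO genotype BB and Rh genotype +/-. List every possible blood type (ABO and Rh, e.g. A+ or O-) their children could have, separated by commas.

Gametes from AO × BB give offspring ABO genotypes AB, BO, i.e. phenotypes B, AB.
Rh cross +/- × +/- → phenotypes Rh+, Rh-.
Combining independently: B+, B-, AB+, AB-.

B+, B-, AB+, AB-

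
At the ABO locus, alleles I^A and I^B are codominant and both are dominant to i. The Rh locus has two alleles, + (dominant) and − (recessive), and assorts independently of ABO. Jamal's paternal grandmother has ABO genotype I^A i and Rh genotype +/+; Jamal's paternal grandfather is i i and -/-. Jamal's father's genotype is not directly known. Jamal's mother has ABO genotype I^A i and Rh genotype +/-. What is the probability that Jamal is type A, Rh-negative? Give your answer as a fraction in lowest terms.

Jamal's father's ABO genotype from I^A i × i i: 1/2 I^A i, 1/2 i i.
Crossing each possibility with the mother I^A i and summing P(type A): 1/2·3/4 + 1/2·1/2 = 5/8.
Similarly for Rh via the father's Rh distribution: P(Rh-) = 1/4.
Independent loci: 5/8 × 1/4 = 5/32.

5/32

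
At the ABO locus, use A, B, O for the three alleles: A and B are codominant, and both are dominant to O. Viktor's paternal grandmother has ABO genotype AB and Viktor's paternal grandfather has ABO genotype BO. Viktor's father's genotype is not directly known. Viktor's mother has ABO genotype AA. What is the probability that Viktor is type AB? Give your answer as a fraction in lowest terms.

Viktor's father's ABO genotype from AB × BO: 1/4 AB, 1/4 AO, 1/4 BB, 1/4 BO.
Crossing each possibility with the mother AA and summing P(type AB): 1/4·1/2 + 1/4·0 + 1/4·1 + 1/4·1/2 = 1/2.

1/2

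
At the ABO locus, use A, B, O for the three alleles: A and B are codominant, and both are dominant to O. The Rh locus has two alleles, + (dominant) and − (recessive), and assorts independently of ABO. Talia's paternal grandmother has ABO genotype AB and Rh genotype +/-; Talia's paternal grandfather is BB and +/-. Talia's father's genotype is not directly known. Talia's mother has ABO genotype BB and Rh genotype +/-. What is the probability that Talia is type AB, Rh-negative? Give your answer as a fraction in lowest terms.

Talia's father's ABO genotype from AB × BB: 1/2 AB, 1/2 BB.
Crossing each possibility with the mother BB and summing P(type AB): 1/2·1/2 + 1/2·0 = 1/4.
Similarly for Rh via the father's Rh distribution: P(Rh-) = 1/4.
Independent loci: 1/4 × 1/4 = 1/16.

1/16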